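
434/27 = 434/27 = 16.07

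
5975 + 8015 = 13990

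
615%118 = 25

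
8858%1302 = 1046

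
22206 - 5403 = 16803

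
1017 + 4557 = 5574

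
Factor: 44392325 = 5^2 * 233^1*7621^1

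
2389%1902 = 487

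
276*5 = 1380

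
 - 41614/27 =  - 1542+20/27 = - 1541.26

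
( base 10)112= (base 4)1300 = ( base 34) 3a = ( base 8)160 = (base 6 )304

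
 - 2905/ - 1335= 2+ 47/267 = 2.18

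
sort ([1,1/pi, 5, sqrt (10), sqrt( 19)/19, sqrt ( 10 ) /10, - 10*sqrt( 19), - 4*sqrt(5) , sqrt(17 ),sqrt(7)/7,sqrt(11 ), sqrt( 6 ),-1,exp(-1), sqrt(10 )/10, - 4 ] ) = [ - 10*sqrt( 19 ),-4*sqrt( 5 ), - 4,  -  1, sqrt( 19 )/19 , sqrt( 10)/10,sqrt(10 )/10, 1/pi, exp ( - 1 ),sqrt(7)/7,1, sqrt( 6),sqrt(10) , sqrt (11 ), sqrt(17), 5] 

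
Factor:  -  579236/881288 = - 2^(- 1 )*7^1*137^1*151^1*110161^(  -  1)= - 144809/220322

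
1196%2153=1196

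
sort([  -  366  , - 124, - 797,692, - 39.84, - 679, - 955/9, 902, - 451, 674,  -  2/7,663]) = [ - 797, - 679, - 451,-366  , - 124, - 955/9, - 39.84,  -  2/7, 663, 674,  692, 902]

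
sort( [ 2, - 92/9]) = [ - 92/9 , 2] 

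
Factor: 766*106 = 2^2 * 53^1*383^1 = 81196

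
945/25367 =945/25367 = 0.04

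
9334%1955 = 1514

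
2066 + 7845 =9911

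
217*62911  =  13651687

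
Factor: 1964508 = 2^2*3^1* 7^2 * 13^1*257^1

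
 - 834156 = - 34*24534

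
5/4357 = 5/4357 = 0.00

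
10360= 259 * 40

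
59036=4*14759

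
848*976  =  827648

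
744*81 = 60264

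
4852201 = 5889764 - 1037563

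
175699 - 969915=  - 794216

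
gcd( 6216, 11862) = 6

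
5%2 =1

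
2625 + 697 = 3322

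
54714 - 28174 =26540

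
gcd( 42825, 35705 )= 5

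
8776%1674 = 406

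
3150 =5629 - 2479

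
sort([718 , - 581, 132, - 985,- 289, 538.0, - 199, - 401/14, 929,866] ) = [-985, - 581, - 289, - 199, - 401/14,132, 538.0, 718,866,929 ]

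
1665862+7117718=8783580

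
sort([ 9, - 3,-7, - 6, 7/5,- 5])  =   [- 7, - 6, - 5, - 3, 7/5,9]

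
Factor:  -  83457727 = - 1181^1 * 70667^1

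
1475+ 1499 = 2974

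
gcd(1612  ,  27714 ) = 62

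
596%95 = 26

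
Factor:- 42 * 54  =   - 2^2*3^4*7^1 = -2268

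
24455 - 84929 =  - 60474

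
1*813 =813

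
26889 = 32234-5345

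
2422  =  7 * 346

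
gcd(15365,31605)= 35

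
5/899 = 5/899 = 0.01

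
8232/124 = 66 + 12/31= 66.39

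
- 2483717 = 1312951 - 3796668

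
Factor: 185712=2^4 * 3^1 * 53^1*73^1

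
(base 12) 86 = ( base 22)4e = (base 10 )102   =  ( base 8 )146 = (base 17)60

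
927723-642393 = 285330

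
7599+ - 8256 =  - 657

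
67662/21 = 3222 = 3222.00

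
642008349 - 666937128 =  - 24928779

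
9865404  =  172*57357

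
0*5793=0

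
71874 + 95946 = 167820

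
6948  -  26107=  - 19159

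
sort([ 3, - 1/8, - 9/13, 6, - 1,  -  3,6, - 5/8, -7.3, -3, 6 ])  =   [ - 7.3, - 3,-3, - 1, - 9/13, - 5/8, - 1/8, 3,6, 6,6 ]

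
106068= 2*53034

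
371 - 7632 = - 7261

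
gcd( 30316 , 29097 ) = 53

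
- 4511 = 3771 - 8282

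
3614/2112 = 1807/1056= 1.71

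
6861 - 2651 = 4210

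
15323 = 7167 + 8156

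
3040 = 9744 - 6704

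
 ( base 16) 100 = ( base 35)7b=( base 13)169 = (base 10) 256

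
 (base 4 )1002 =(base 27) 2c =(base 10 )66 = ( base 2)1000010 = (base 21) 33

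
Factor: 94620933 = 3^3 *11^1 * 318589^1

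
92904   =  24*3871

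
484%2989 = 484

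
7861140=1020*7707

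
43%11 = 10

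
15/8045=3/1609= 0.00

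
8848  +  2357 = 11205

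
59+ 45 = 104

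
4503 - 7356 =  - 2853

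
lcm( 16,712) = 1424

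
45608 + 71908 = 117516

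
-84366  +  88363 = 3997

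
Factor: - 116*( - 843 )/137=2^2*3^1 * 29^1*137^( - 1) *281^1 = 97788/137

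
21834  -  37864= - 16030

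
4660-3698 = 962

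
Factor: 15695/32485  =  43^1 * 89^( - 1)  =  43/89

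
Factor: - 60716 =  - 2^2 * 43^1*353^1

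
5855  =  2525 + 3330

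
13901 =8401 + 5500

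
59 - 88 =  - 29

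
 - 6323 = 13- 6336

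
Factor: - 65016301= - 7^1*43^1 * 61^1*3541^1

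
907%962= 907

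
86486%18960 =10646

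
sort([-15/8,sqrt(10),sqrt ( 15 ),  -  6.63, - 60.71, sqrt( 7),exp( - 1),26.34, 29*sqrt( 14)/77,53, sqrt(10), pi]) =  [  -  60.71,-6.63 , - 15/8,exp( - 1),29*sqrt(14 ) /77,sqrt (7 ),pi,sqrt(10 ),sqrt(10), sqrt ( 15 ),26.34, 53]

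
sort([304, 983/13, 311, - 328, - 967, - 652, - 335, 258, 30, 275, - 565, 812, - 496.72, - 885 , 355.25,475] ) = [  -  967, - 885,-652, - 565, - 496.72, - 335, - 328, 30,983/13, 258,  275,304, 311, 355.25,475, 812 ]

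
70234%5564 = 3466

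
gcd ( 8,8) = 8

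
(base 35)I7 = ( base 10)637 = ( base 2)1001111101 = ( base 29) LS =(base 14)337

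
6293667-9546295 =-3252628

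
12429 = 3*4143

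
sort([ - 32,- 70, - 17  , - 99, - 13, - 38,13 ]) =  [ - 99,-70,  -  38, - 32, - 17,-13,13 ] 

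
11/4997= 11/4997 = 0.00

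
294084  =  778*378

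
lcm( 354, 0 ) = 0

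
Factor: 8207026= 2^1 * 1019^1 * 4027^1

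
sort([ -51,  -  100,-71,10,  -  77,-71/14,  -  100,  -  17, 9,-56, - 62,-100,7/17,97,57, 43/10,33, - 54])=[ - 100,-100, - 100, -77,  -  71,- 62,- 56, - 54,-51, - 17, - 71/14,7/17,43/10,9 , 10,33,57,97]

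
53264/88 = 605+3/11 = 605.27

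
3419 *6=20514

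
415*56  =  23240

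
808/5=808/5 = 161.60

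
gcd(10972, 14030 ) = 2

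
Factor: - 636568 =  - 2^3 * 47^1*1693^1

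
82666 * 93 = 7687938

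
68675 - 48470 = 20205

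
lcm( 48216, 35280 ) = 1446480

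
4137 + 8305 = 12442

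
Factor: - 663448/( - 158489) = 2^3*127^1*653^1*158489^( - 1 )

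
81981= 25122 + 56859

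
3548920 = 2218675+1330245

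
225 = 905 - 680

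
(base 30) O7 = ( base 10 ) 727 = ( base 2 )1011010111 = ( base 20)1G7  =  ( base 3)222221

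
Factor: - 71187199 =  - 29^1*2454731^1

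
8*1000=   8000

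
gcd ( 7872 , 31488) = 7872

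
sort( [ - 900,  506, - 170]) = [ - 900, - 170, 506] 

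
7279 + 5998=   13277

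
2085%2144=2085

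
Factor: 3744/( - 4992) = -3/4 = -2^( - 2 )*3^1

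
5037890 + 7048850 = 12086740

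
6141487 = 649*9463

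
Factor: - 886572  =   - 2^2 *3^3*8209^1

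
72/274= 36/137 = 0.26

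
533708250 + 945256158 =1478964408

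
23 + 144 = 167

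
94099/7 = 94099/7 = 13442.71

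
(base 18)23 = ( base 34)15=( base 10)39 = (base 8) 47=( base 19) 21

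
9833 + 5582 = 15415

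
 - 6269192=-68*92194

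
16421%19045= 16421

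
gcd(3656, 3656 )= 3656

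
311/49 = 6+17/49 = 6.35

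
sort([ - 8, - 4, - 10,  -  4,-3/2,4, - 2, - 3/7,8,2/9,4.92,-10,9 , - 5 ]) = [ - 10, - 10, - 8, - 5,-4 ,-4, - 2 ,-3/2,- 3/7,2/9, 4, 4.92,8,9]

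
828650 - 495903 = 332747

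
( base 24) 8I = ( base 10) 210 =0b11010010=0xd2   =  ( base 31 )6O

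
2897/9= 321 +8/9 = 321.89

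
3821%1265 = 26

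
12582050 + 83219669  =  95801719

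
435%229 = 206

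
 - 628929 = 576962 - 1205891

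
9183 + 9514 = 18697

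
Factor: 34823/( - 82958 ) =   -  2^ ( -1)*97^1*359^1*41479^( - 1 ) 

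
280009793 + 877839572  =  1157849365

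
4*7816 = 31264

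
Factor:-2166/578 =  - 1083/289=- 3^1*17^( - 2)*19^2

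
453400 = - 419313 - -872713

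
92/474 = 46/237 = 0.19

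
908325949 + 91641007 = 999966956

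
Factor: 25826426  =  2^1*103^1*125371^1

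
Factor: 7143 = 3^1 *2381^1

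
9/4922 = 9/4922 =0.00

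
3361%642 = 151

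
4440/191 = 23 + 47/191 =23.25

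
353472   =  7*50496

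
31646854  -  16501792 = 15145062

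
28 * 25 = 700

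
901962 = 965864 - 63902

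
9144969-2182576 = 6962393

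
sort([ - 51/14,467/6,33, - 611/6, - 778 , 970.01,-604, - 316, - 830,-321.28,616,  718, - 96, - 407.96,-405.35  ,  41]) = [ - 830, - 778, - 604 , - 407.96, - 405.35, - 321.28, - 316, - 611/6, -96, - 51/14, 33,41, 467/6,616,718 , 970.01 ] 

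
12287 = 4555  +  7732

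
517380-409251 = 108129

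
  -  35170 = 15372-50542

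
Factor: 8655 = 3^1*5^1*577^1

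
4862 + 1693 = 6555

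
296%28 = 16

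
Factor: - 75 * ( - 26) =1950  =  2^1*3^1*5^2*13^1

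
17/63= 17/63 = 0.27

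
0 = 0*818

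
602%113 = 37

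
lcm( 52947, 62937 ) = 3335661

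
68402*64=4377728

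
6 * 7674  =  46044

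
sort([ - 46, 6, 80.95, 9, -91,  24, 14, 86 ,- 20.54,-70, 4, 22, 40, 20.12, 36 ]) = [  -  91, - 70, - 46, - 20.54,4, 6, 9, 14, 20.12,22, 24, 36,40, 80.95, 86]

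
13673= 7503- - 6170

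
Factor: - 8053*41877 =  - 3^4*11^1 * 47^1 * 8053^1=-  337235481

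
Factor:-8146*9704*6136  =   - 2^7*13^1*59^1*1213^1*4073^1=-485043338624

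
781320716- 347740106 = 433580610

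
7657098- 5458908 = 2198190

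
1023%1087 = 1023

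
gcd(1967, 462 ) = 7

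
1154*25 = 28850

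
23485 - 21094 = 2391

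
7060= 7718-658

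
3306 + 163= 3469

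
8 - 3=5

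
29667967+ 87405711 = 117073678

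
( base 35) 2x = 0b1100111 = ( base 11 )94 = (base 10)103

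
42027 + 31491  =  73518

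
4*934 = 3736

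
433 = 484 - 51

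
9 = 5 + 4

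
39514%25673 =13841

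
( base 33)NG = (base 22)1d5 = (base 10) 775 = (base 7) 2155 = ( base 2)1100000111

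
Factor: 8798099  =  2819^1*3121^1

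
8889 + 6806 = 15695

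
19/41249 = 1/2171 = 0.00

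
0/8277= 0 = 0.00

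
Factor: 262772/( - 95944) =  - 367/134 = - 2^( - 1 ) * 67^( - 1)*367^1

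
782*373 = 291686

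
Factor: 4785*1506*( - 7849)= - 56561542290= - 2^1*3^2*5^1*11^1*29^1 * 47^1*167^1*251^1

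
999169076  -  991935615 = 7233461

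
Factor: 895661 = 13^1*68897^1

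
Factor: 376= 2^3*47^1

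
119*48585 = 5781615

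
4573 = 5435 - 862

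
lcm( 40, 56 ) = 280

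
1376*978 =1345728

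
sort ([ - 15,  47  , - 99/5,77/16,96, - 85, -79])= [-85, - 79, - 99/5,-15,77/16,47, 96 ]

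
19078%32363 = 19078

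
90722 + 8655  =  99377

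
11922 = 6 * 1987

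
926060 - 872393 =53667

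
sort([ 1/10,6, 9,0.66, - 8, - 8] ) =[ - 8, - 8,1/10, 0.66, 6,  9 ]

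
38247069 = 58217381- 19970312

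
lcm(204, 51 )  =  204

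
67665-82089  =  - 14424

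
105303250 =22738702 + 82564548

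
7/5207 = 7/5207 = 0.00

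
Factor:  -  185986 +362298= 176312 = 2^3*22039^1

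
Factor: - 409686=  - 2^1*3^1 * 68281^1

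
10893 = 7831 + 3062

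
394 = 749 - 355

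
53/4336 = 53/4336=0.01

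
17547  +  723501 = 741048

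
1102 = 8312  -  7210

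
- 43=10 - 53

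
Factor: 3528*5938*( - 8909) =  - 2^4*3^2*7^2*59^1 *151^1*2969^1 = -186636992976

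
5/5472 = 5/5472 = 0.00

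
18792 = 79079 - 60287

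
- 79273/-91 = 871  +  12/91 = 871.13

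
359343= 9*39927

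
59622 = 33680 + 25942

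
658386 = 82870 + 575516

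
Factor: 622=2^1*311^1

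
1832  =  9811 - 7979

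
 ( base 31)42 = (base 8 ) 176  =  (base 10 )126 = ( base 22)5g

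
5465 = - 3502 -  - 8967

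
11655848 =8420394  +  3235454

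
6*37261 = 223566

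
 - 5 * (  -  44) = 220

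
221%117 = 104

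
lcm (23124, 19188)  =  901836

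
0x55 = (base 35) 2F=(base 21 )41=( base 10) 85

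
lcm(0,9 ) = 0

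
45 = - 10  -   - 55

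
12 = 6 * 2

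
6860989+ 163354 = 7024343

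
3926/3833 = 1 + 93/3833 = 1.02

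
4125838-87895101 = -83769263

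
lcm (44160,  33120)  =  132480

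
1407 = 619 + 788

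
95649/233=95649/233 =410.51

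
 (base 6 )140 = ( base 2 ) 111100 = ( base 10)60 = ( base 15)40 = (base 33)1r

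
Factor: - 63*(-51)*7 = 3^3*7^2*17^1 = 22491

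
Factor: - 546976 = -2^5*17093^1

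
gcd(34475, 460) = 5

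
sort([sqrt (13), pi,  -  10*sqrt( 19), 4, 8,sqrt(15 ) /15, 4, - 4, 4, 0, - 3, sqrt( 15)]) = [ - 10*sqrt(19),  -  4, - 3, 0 , sqrt( 15)/15, pi, sqrt (13), sqrt (15 ),4,4,4, 8] 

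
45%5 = 0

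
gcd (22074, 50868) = 6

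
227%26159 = 227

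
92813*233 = 21625429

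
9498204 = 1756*5409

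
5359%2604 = 151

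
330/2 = 165 = 165.00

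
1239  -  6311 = -5072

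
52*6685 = 347620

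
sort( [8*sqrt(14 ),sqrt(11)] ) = [sqrt(11 ),  8*sqrt(14)] 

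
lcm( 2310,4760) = 157080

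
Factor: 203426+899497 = 1102923 = 3^3*40849^1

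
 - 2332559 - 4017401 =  - 6349960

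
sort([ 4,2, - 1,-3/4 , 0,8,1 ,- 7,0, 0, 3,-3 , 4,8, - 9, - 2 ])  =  [-9, - 7, - 3, -2 ,  -  1, - 3/4, 0, 0 , 0, 1,  2,3, 4, 4, 8,  8 ] 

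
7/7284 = 7/7284  =  0.00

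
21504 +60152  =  81656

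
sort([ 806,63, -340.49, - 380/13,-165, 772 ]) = [ - 340.49,  -  165, - 380/13, 63, 772,806]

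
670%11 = 10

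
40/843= 40/843 = 0.05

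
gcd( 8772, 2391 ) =3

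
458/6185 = 458/6185 =0.07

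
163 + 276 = 439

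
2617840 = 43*60880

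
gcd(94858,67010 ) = 2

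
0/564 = 0 = 0.00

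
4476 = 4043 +433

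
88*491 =43208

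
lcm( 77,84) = 924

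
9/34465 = 9/34465 = 0.00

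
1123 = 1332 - 209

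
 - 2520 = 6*( - 420 ) 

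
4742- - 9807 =14549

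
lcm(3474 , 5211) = 10422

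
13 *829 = 10777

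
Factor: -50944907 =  - 13^1*59^1 *127^1 * 523^1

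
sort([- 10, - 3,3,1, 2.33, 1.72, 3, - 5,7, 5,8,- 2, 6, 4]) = [ - 10, -5, - 3,-2, 1, 1.72 , 2.33,3, 3, 4, 5, 6, 7, 8] 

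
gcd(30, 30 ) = 30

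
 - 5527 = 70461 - 75988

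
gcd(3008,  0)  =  3008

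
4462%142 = 60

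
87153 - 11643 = 75510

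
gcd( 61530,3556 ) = 14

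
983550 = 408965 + 574585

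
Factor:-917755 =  - 5^1*31^2*191^1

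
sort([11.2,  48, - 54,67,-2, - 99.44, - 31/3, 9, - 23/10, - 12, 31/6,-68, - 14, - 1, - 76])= [ - 99.44,  -  76, - 68, - 54, - 14, - 12,-31/3, - 23/10, - 2,  -  1, 31/6,9,11.2, 48,67 ] 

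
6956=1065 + 5891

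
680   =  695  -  15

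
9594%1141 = 466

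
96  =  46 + 50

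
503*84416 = 42461248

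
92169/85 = 1084 +29/85 = 1084.34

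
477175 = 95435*5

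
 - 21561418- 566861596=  - 588423014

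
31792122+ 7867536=39659658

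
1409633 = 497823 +911810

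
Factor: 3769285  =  5^1 * 13^1 * 103^1*563^1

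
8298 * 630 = 5227740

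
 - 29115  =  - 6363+-22752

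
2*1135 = 2270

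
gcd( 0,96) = 96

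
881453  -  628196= 253257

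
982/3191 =982/3191 = 0.31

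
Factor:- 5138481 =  -3^1*29^1* 59063^1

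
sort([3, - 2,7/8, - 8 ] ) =[ - 8, - 2, 7/8, 3 ] 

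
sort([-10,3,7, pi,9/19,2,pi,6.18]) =[ - 10,  9/19,2,3, pi,pi, 6.18 , 7] 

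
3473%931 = 680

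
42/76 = 21/38=0.55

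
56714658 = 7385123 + 49329535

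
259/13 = 19 + 12/13=19.92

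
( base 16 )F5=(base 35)70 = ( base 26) 9b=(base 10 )245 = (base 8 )365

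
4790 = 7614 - 2824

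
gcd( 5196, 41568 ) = 5196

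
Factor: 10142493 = 3^1*401^1*8431^1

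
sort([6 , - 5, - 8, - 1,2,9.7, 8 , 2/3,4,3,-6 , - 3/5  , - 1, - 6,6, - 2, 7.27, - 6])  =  [ - 8,-6,-6, -6, - 5, - 2, - 1, - 1, - 3/5,2/3,2 , 3, 4,6,6, 7.27, 8, 9.7 ] 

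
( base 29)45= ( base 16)79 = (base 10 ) 121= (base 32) 3p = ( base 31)3s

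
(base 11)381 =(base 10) 452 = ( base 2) 111000100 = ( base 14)244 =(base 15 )202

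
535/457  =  1 + 78/457= 1.17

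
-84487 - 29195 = -113682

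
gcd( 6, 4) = 2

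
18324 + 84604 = 102928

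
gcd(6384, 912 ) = 912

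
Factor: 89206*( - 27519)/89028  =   - 409143319/14838 = - 2^(  -  1)*3^ ( - 1 )*13^1*47^1*73^1*2473^( - 1)*9173^1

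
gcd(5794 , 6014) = 2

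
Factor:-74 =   -  2^1*37^1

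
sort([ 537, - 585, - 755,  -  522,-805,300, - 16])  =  [-805, - 755 ,-585, - 522, - 16,300, 537]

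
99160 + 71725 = 170885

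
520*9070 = 4716400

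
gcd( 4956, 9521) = 1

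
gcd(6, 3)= 3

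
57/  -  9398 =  - 57/9398 = - 0.01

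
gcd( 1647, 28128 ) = 3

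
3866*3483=13465278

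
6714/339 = 19 + 91/113=19.81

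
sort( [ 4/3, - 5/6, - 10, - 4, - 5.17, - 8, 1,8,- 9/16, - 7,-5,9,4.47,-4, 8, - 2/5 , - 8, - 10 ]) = [ - 10,  -  10, - 8, - 8,-7, - 5.17, - 5, - 4, - 4, - 5/6, - 9/16, - 2/5, 1,4/3,4.47,8,8, 9] 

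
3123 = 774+2349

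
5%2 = 1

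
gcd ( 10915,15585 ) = 5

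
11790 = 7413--4377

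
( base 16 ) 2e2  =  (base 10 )738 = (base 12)516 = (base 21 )1e3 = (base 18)250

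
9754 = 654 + 9100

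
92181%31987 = 28207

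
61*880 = 53680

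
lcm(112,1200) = 8400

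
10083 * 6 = 60498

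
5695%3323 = 2372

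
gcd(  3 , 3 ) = 3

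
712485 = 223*3195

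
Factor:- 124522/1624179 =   -  2^1*3^ (  -  1 )*23^1*47^( - 1 )*2707^1*11519^ ( - 1) 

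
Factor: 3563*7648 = 27249824 =2^5*7^1*239^1 *509^1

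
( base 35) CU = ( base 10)450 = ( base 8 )702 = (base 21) 109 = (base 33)DL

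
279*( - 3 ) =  - 837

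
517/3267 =47/297  =  0.16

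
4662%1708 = 1246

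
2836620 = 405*7004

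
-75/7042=-75/7042=   -0.01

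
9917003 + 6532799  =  16449802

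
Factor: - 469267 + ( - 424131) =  - 2^1*11^1*40609^1 = - 893398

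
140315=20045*7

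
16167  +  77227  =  93394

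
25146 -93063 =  - 67917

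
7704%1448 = 464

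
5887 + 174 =6061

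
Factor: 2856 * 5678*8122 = 2^5 * 3^1*7^1*17^2 * 31^1 * 131^1*167^1 = 131709340896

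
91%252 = 91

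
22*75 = 1650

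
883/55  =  883/55 = 16.05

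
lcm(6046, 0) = 0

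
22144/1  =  22144 = 22144.00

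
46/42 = 1 + 2/21=1.10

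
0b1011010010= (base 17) 288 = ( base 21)1D8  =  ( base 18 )242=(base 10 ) 722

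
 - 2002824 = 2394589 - 4397413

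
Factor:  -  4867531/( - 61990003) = 503^1*1129^(-1 )*9677^1*54907^( -1 )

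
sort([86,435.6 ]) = [86,  435.6]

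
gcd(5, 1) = 1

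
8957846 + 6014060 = 14971906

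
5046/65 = 77+41/65 = 77.63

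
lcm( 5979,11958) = 11958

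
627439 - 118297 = 509142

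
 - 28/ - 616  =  1/22 = 0.05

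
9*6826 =61434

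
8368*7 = 58576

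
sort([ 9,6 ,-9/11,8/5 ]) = [ - 9/11,8/5,6,9] 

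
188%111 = 77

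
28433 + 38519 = 66952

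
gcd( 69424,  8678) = 8678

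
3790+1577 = 5367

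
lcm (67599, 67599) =67599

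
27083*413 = 11185279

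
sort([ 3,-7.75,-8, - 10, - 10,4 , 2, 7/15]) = [-10, - 10,  -  8,-7.75 , 7/15, 2,3, 4]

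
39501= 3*13167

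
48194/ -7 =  - 48194/7  =  - 6884.86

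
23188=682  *34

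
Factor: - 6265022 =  - 2^1*19^1 * 173^1* 953^1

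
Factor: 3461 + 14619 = 18080=2^5*5^1*113^1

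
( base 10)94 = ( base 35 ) 2o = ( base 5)334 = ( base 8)136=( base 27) 3D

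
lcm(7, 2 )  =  14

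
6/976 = 3/488 = 0.01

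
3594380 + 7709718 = 11304098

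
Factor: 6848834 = 2^1 * 3424417^1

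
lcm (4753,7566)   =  370734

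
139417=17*8201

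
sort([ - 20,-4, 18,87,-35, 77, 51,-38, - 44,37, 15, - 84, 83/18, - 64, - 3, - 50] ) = [ - 84, - 64,-50, - 44, - 38,-35, - 20, - 4, - 3, 83/18,  15, 18,37,51, 77,87] 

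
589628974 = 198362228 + 391266746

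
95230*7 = 666610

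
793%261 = 10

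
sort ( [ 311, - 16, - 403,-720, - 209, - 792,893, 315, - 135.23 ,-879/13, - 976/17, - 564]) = [ - 792, - 720, - 564, - 403, - 209, - 135.23,-879/13, - 976/17, - 16, 311, 315, 893 ]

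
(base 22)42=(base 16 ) 5A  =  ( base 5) 330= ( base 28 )36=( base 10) 90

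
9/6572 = 9/6572 =0.00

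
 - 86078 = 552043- 638121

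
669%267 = 135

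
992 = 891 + 101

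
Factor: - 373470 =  - 2^1*3^1 * 5^1*59^1*211^1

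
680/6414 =340/3207  =  0.11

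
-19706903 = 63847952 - 83554855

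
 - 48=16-64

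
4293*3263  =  14008059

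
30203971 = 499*60529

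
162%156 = 6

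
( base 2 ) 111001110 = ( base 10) 462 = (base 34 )dk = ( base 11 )390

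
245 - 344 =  - 99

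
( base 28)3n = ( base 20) 57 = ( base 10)107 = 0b1101011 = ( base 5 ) 412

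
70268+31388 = 101656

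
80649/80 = 80649/80 = 1008.11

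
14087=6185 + 7902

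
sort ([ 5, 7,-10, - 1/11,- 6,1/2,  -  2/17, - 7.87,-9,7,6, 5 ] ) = [-10,-9,  -  7.87, - 6, - 2/17, - 1/11,  1/2,  5,5, 6 , 7,7]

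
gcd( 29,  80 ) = 1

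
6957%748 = 225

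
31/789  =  31/789 = 0.04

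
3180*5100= 16218000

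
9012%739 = 144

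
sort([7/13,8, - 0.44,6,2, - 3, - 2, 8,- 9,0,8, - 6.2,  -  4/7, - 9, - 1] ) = [ - 9, - 9, - 6.2, - 3, - 2,-1 ,-4/7, - 0.44,0,7/13,2,6, 8,8,8 ]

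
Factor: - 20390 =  - 2^1*5^1*2039^1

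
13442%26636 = 13442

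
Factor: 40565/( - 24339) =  - 3^( - 1 )* 5^1 = - 5/3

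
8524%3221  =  2082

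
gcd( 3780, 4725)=945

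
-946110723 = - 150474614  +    -  795636109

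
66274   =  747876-681602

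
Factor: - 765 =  -3^2 * 5^1*17^1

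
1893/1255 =1893/1255  =  1.51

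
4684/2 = 2342 =2342.00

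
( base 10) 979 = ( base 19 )2DA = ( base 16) 3D3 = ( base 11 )810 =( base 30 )12J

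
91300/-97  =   - 91300/97 =- 941.24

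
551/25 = 22+1/25  =  22.04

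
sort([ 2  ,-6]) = [ - 6,2 ]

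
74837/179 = 74837/179 = 418.08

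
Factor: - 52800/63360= - 5/6 = - 2^(-1 ) *3^( - 1)* 5^1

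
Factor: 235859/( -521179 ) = -13^1*18143^1*521179^(-1 )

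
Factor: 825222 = 2^1*3^1*137537^1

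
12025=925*13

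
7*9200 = 64400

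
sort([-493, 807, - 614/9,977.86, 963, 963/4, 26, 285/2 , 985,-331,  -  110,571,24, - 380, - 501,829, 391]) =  [ - 501, - 493, -380, - 331, - 110, - 614/9, 24,26,  285/2 , 963/4,391, 571, 807 , 829, 963,977.86, 985 ]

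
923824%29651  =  4643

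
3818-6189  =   - 2371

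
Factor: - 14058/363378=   -  33/853 = -3^1 * 11^1 * 853^(-1 ) 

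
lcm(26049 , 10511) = 599127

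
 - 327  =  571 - 898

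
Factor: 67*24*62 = 99696   =  2^4*3^1*31^1*67^1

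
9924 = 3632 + 6292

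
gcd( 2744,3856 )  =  8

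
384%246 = 138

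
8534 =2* 4267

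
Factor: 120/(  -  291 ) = -2^3* 5^1*97^(- 1) = - 40/97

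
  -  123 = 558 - 681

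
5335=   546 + 4789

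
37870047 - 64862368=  - 26992321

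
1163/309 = 1163/309= 3.76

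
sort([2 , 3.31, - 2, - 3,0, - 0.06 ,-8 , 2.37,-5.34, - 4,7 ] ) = [ - 8, - 5.34, - 4, - 3 ,  -  2, - 0.06,0, 2, 2.37,3.31,  7 ]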